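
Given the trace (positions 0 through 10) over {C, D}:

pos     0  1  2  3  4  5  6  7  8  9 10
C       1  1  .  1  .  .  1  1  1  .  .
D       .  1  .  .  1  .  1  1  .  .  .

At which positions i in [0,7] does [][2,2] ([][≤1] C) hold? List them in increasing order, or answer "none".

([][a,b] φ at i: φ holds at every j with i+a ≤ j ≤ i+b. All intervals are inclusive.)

4, 5

Evaluate at each i in [0,7]:
  i=0: ✗ (fails at j=2)
  i=1: ✗ (fails at j=3)
  i=2: ✗ (fails at j=4)
  i=3: ✗ (fails at j=5)
  i=4: ✓ (all of [6,6])
  i=5: ✓ (all of [7,7])
  i=6: ✗ (fails at j=8)
  i=7: ✗ (fails at j=9)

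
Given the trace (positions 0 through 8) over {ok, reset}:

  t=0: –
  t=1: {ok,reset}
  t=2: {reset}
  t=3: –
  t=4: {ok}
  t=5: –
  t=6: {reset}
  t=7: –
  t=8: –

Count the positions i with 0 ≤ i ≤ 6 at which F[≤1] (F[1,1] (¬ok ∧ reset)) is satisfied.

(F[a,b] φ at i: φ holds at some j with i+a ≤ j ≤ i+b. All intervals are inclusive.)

4

Evaluate at each i in [0,6]:
  i=0: ✓ (witness j=1)
  i=1: ✓ (witness j=1)
  i=2: ✗ (none in [2,3])
  i=3: ✗ (none in [3,4])
  i=4: ✓ (witness j=5)
  i=5: ✓ (witness j=5)
  i=6: ✗ (none in [6,7])
Positions where it holds: {0, 1, 4, 5} → 4.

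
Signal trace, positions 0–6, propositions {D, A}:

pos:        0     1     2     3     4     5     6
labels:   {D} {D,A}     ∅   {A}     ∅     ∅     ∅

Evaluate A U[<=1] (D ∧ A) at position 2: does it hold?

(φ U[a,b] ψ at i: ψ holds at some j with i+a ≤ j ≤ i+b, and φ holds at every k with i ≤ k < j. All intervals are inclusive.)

False

Need some j in [2,3] with (D ∧ A), and A at every k in [2,j-1].
  j=2: (D ∧ A) false.
  j=3: (D ∧ A) false.
No j in the window works → until fails.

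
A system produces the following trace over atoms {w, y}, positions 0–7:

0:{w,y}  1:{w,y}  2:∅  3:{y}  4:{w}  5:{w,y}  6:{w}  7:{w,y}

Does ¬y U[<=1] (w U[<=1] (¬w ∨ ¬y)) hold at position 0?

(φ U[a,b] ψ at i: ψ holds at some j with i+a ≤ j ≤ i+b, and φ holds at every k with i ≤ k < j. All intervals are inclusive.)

Need some j in [0,1] with (w U[<=1] (¬w ∨ ¬y)), and ¬y at every k in [0,j-1].
  j=0: (w U[<=1] (¬w ∨ ¬y)) — fails.
  j=1: (w U[<=1] (¬w ∨ ¬y)) holds, but ¬y fails at k=0 → not this j.
No j in the window works → until fails.

Does not hold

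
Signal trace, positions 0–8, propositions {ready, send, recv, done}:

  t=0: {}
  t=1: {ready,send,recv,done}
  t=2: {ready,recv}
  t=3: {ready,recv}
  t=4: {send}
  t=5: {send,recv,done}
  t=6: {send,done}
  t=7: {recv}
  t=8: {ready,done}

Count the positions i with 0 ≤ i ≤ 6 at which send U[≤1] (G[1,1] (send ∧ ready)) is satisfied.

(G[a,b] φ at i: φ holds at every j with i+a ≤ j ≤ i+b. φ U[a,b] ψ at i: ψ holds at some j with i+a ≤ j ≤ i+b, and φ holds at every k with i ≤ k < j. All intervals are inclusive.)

Evaluate at each i in [0,6]:
  i=0: ✓ (rhs at j=0)
  i=1: ✗ (no rhs in [1,2])
  i=2: ✗ (no rhs in [2,3])
  i=3: ✗ (no rhs in [3,4])
  i=4: ✗ (no rhs in [4,5])
  i=5: ✗ (no rhs in [5,6])
  i=6: ✗ (no rhs in [6,7])
Positions where it holds: {0} → 1.

1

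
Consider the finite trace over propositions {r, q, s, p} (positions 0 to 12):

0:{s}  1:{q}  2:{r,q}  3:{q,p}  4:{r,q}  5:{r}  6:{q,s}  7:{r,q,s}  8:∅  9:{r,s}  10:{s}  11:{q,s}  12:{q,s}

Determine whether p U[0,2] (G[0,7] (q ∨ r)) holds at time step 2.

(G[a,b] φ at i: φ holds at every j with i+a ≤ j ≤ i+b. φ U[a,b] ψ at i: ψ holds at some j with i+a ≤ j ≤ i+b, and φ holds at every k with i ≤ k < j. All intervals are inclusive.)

Need some j in [2,4] with G[0,7] (q ∨ r), and p at every k in [2,j-1].
  j=2: G[0,7] (q ∨ r) — fails at 8.
  j=3: G[0,7] (q ∨ r) — fails at 8.
  j=4: G[0,7] (q ∨ r) — fails at 8.
No j in the window works → until fails.

False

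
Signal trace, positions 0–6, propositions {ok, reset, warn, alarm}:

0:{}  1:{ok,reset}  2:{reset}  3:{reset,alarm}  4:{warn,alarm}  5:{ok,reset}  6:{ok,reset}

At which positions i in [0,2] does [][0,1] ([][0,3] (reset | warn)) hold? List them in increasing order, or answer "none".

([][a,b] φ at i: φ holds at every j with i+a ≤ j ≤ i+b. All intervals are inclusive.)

1, 2

Evaluate at each i in [0,2]:
  i=0: ✗ (fails at j=0)
  i=1: ✓ (all of [1,2])
  i=2: ✓ (all of [2,3])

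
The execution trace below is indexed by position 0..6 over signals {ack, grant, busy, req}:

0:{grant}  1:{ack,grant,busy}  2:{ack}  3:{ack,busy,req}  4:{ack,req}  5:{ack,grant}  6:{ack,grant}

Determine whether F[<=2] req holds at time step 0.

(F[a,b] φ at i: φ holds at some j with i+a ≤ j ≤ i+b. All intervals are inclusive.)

Check req at each j in [0,2]:
  j=0: false
  j=1: false
  j=2: false
No position in the window satisfies it → formula fails.

False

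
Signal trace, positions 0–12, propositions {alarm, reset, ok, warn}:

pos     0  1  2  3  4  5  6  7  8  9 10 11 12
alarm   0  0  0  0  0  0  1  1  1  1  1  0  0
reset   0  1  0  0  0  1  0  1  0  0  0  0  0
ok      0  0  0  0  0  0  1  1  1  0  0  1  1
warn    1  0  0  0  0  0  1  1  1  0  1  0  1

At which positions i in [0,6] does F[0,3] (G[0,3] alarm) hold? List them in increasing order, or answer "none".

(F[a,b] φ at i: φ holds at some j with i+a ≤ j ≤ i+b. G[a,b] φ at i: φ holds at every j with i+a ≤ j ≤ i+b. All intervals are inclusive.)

3, 4, 5, 6

Evaluate at each i in [0,6]:
  i=0: ✗ (none in [0,3])
  i=1: ✗ (none in [1,4])
  i=2: ✗ (none in [2,5])
  i=3: ✓ (witness j=6)
  i=4: ✓ (witness j=6)
  i=5: ✓ (witness j=6)
  i=6: ✓ (witness j=6)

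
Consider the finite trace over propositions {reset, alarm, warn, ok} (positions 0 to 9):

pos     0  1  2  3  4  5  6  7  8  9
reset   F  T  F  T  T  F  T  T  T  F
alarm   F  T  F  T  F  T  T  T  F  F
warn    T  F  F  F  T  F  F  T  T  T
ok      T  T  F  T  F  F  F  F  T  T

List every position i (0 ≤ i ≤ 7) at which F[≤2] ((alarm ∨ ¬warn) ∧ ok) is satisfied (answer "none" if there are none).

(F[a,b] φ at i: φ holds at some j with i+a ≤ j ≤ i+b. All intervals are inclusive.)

0, 1, 2, 3

Evaluate at each i in [0,7]:
  i=0: ✓ (witness j=1)
  i=1: ✓ (witness j=1)
  i=2: ✓ (witness j=3)
  i=3: ✓ (witness j=3)
  i=4: ✗ (none in [4,6])
  i=5: ✗ (none in [5,7])
  i=6: ✗ (none in [6,8])
  i=7: ✗ (none in [7,9])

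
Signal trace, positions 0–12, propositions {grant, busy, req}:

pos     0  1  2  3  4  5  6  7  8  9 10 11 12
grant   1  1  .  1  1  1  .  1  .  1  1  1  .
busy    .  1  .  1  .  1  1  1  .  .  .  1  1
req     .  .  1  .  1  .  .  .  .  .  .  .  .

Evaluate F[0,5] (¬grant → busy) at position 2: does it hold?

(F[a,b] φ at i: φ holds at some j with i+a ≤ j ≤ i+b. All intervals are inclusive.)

Check (¬grant → busy) at each j in [2,7]:
  j=2: false
  j=3: true
  j=4: true
  j=5: true
  j=6: true
  j=7: true
Found at j=3 → formula holds.

Holds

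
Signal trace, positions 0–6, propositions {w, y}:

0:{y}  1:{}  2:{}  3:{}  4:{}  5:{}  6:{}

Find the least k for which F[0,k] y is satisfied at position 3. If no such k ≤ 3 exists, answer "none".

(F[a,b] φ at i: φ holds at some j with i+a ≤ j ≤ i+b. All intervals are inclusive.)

none

Scan j = 3,4,… for y:
  j=3: fails
  j=4: fails
  j=5: fails
  j=6: fails
No j in [3,6] satisfies it → none.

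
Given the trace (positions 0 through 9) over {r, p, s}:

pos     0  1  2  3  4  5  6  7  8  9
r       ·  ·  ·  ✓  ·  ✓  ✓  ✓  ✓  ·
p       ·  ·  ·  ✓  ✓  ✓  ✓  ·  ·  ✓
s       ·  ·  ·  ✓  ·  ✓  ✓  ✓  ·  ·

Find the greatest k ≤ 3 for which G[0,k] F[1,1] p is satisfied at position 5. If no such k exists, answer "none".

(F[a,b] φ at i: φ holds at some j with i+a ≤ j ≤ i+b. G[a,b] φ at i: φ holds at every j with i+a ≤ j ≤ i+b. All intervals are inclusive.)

0

F[1,1] p must hold from j=5 onward; find where it first fails.
  j=5: holds
  j=6: fails
Holds on [5,5], so largest k = 0.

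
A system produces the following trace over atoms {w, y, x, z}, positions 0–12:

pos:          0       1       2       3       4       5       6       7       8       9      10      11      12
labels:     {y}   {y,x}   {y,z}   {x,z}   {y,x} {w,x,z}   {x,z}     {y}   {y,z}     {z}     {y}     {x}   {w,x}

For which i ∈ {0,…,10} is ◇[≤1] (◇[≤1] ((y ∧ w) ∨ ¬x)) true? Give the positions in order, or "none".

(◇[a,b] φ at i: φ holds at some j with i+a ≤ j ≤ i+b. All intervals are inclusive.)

Evaluate at each i in [0,10]:
  i=0: ✓ (witness j=0)
  i=1: ✓ (witness j=1)
  i=2: ✓ (witness j=2)
  i=3: ✗ (none in [3,4])
  i=4: ✗ (none in [4,5])
  i=5: ✓ (witness j=6)
  i=6: ✓ (witness j=6)
  i=7: ✓ (witness j=7)
  i=8: ✓ (witness j=8)
  i=9: ✓ (witness j=9)
  i=10: ✓ (witness j=10)

0, 1, 2, 5, 6, 7, 8, 9, 10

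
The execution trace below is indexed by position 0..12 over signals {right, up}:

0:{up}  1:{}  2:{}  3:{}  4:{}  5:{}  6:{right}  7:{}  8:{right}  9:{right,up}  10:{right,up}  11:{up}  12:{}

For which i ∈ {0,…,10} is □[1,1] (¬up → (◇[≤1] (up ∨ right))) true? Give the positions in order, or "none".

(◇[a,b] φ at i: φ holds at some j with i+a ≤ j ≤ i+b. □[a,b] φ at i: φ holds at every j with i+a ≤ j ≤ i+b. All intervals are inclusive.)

Evaluate at each i in [0,10]:
  i=0: ✗ (fails at j=1)
  i=1: ✗ (fails at j=2)
  i=2: ✗ (fails at j=3)
  i=3: ✗ (fails at j=4)
  i=4: ✓ (all of [5,5])
  i=5: ✓ (all of [6,6])
  i=6: ✓ (all of [7,7])
  i=7: ✓ (all of [8,8])
  i=8: ✓ (all of [9,9])
  i=9: ✓ (all of [10,10])
  i=10: ✓ (all of [11,11])

4, 5, 6, 7, 8, 9, 10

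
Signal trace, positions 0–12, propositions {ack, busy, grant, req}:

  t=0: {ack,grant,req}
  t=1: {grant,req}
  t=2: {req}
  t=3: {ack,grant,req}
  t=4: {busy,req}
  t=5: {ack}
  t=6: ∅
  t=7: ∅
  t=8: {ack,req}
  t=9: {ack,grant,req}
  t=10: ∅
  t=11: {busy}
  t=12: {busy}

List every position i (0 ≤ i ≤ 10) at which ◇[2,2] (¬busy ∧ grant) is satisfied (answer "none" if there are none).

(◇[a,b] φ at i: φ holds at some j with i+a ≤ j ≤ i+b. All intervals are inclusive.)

Evaluate at each i in [0,10]:
  i=0: ✗ (none in [2,2])
  i=1: ✓ (witness j=3)
  i=2: ✗ (none in [4,4])
  i=3: ✗ (none in [5,5])
  i=4: ✗ (none in [6,6])
  i=5: ✗ (none in [7,7])
  i=6: ✗ (none in [8,8])
  i=7: ✓ (witness j=9)
  i=8: ✗ (none in [10,10])
  i=9: ✗ (none in [11,11])
  i=10: ✗ (none in [12,12])

1, 7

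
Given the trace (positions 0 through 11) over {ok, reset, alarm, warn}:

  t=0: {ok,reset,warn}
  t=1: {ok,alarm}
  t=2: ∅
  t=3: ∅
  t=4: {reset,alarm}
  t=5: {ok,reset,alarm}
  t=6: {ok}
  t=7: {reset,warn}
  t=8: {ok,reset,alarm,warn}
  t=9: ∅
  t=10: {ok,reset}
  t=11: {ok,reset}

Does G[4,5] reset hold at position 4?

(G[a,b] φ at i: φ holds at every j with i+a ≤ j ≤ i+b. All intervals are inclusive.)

Check reset at every j in [8,9]:
  j=8: true
  j=9: false
Fails at j=9 → formula fails.

Does not hold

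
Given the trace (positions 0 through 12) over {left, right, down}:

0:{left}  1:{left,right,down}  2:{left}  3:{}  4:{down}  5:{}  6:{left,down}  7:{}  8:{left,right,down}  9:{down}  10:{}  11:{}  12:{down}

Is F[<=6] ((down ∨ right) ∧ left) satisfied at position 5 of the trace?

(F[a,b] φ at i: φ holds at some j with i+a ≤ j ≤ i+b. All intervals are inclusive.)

Check ((down ∨ right) ∧ left) at each j in [5,11]:
  j=5: false
  j=6: true
  j=7: false
  j=8: true
  j=9: false
  j=10: false
  j=11: false
Found at j=6 → formula holds.

Yes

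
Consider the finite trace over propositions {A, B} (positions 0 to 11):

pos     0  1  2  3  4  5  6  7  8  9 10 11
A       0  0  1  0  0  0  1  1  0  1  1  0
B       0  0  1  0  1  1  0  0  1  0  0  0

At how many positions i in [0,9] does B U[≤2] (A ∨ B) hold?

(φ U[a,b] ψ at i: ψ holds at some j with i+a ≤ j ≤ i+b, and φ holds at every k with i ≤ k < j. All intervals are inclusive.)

Evaluate at each i in [0,9]:
  i=0: ✗ (lhs fails at k=0 before rhs at j=2)
  i=1: ✗ (lhs fails at k=1 before rhs at j=2)
  i=2: ✓ (rhs at j=2)
  i=3: ✗ (lhs fails at k=3 before rhs at j=4)
  i=4: ✓ (rhs at j=4)
  i=5: ✓ (rhs at j=5)
  i=6: ✓ (rhs at j=6)
  i=7: ✓ (rhs at j=7)
  i=8: ✓ (rhs at j=8)
  i=9: ✓ (rhs at j=9)
Positions where it holds: {2, 4, 5, 6, 7, 8, 9} → 7.

7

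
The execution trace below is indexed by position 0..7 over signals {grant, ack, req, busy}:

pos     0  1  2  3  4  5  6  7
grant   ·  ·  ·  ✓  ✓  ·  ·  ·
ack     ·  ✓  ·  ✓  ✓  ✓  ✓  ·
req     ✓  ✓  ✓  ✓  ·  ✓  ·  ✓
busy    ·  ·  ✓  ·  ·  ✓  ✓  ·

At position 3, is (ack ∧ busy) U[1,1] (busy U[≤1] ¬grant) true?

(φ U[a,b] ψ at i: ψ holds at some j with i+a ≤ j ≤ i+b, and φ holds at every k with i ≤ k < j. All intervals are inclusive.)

Need some j in [4,4] with (busy U[≤1] ¬grant), and (ack ∧ busy) at every k in [3,j-1].
  j=4: (busy U[≤1] ¬grant) — fails.
No j in the window works → until fails.

False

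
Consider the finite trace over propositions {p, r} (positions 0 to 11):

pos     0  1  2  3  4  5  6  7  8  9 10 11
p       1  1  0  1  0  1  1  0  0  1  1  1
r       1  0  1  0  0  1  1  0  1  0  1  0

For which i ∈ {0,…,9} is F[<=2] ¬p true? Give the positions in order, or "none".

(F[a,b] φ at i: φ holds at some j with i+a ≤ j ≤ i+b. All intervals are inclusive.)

0, 1, 2, 3, 4, 5, 6, 7, 8

Evaluate at each i in [0,9]:
  i=0: ✓ (witness j=2)
  i=1: ✓ (witness j=2)
  i=2: ✓ (witness j=2)
  i=3: ✓ (witness j=4)
  i=4: ✓ (witness j=4)
  i=5: ✓ (witness j=7)
  i=6: ✓ (witness j=7)
  i=7: ✓ (witness j=7)
  i=8: ✓ (witness j=8)
  i=9: ✗ (none in [9,11])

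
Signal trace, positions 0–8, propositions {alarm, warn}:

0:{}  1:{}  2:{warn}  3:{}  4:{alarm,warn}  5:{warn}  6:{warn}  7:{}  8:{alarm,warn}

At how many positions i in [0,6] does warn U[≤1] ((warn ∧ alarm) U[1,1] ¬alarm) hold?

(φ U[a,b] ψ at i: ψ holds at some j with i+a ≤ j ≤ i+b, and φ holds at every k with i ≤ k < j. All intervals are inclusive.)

Evaluate at each i in [0,6]:
  i=0: ✗ (no rhs in [0,1])
  i=1: ✗ (no rhs in [1,2])
  i=2: ✗ (no rhs in [2,3])
  i=3: ✗ (lhs fails at k=3 before rhs at j=4)
  i=4: ✓ (rhs at j=4)
  i=5: ✗ (no rhs in [5,6])
  i=6: ✗ (no rhs in [6,7])
Positions where it holds: {4} → 1.

1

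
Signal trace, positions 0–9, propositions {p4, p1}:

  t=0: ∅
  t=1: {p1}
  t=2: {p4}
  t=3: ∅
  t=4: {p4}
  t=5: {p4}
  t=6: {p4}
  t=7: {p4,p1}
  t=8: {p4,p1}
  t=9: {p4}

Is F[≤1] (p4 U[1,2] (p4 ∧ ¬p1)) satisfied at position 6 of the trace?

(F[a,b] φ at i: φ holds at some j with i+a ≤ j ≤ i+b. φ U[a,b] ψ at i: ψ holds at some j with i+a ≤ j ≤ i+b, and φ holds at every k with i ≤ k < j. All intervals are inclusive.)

True

Check (p4 U[1,2] (p4 ∧ ¬p1)) at each j in [6,7]:
  j=6: fails
  j=7: holds
Found at j=7 → formula holds.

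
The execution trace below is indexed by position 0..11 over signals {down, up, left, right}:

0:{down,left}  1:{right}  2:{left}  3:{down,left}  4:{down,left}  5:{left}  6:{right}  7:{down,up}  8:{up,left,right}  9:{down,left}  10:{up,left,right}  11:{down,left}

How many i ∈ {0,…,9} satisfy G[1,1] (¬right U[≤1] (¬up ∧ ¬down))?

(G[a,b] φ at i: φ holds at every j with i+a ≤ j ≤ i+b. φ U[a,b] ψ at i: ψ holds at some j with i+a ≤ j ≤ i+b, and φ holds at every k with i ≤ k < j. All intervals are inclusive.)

5

Evaluate at each i in [0,9]:
  i=0: ✓ (all of [1,1])
  i=1: ✓ (all of [2,2])
  i=2: ✗ (fails at j=3)
  i=3: ✓ (all of [4,4])
  i=4: ✓ (all of [5,5])
  i=5: ✓ (all of [6,6])
  i=6: ✗ (fails at j=7)
  i=7: ✗ (fails at j=8)
  i=8: ✗ (fails at j=9)
  i=9: ✗ (fails at j=10)
Positions where it holds: {0, 1, 3, 4, 5} → 5.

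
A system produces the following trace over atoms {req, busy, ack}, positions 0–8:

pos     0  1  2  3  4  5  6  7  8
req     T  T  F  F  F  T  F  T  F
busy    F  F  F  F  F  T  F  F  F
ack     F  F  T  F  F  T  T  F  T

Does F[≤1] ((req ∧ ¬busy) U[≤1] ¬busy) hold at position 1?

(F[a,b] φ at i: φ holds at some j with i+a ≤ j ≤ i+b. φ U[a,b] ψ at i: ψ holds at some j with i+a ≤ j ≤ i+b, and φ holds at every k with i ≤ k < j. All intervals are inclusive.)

Check ((req ∧ ¬busy) U[≤1] ¬busy) at each j in [1,2]:
  j=1: holds
  j=2: holds
Found at j=1 → formula holds.

True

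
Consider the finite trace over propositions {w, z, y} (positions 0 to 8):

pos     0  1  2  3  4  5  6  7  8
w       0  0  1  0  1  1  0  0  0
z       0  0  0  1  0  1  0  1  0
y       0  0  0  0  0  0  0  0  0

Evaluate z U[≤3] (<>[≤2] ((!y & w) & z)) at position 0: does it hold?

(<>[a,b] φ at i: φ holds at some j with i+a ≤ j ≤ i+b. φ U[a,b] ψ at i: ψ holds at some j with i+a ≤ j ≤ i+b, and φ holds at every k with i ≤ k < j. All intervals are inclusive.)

False

Need some j in [0,3] with <>[≤2] ((!y & w) & z), and z at every k in [0,j-1].
  j=0: <>[≤2] ((!y & w) & z) — fails (none in [0,2]).
  j=1: <>[≤2] ((!y & w) & z) — fails (none in [1,3]).
  j=2: <>[≤2] ((!y & w) & z) — fails (none in [2,4]).
  j=3: <>[≤2] ((!y & w) & z) holds, but z fails at k=0 → not this j.
No j in the window works → until fails.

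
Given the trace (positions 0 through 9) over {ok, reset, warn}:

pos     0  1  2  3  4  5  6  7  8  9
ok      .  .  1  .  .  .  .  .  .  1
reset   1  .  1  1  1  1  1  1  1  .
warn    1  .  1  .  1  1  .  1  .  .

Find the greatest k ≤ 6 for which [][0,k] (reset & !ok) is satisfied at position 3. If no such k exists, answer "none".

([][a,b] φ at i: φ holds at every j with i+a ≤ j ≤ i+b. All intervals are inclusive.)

5

(reset & !ok) must hold from j=3 onward; find where it first fails.
  j=3: holds
  j=4: holds
  j=5: holds
  j=6: holds
  j=7: holds
  j=8: holds
  j=9: fails
Holds on [3,8], so largest k = 5.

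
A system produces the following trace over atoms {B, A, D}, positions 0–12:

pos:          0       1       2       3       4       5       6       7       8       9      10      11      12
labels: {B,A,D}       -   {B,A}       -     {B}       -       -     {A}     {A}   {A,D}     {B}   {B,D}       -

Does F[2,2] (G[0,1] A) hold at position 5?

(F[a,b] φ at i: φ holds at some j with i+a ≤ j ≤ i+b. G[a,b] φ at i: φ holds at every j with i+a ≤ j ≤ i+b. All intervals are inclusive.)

True

Check G[0,1] A at each j in [7,7]:
  j=7: holds on [7,8]
Found at j=7 → formula holds.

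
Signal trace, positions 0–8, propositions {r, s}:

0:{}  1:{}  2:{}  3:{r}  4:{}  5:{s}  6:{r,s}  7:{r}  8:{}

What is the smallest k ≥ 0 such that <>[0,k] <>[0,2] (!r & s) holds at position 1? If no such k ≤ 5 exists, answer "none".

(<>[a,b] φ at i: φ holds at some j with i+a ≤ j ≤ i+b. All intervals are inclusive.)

2

Scan j = 1,2,… for <>[0,2] (!r & s):
  j=1: fails
  j=2: fails
  j=3: holds
First hit at j=3, so smallest k = 3-1 = 2.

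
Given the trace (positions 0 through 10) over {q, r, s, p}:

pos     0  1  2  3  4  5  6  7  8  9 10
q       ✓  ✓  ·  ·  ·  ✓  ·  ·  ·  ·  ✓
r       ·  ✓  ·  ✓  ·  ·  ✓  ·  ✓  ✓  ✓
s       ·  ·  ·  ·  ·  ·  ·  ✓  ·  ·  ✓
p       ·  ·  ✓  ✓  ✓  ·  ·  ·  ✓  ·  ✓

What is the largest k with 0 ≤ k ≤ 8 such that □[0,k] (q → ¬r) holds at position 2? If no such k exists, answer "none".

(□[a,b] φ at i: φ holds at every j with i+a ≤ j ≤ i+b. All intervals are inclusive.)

7

(q → ¬r) must hold from j=2 onward; find where it first fails.
  j=2: holds
  j=3: holds
  j=4: holds
  j=5: holds
  j=6: holds
  j=7: holds
  j=8: holds
  j=9: holds
  j=10: fails
Holds on [2,9], so largest k = 7.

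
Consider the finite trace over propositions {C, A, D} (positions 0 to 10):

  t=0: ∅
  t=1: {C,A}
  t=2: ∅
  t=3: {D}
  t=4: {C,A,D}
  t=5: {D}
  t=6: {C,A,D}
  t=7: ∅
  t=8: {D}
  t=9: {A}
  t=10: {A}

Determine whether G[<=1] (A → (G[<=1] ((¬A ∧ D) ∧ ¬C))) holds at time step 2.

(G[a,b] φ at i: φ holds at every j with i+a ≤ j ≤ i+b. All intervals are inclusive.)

True

Check (A → (G[<=1] ((¬A ∧ D) ∧ ¬C))) at every j in [2,3]:
  j=2: antecedent false → ✓
  j=3: antecedent false → ✓
All positions satisfy it → formula holds.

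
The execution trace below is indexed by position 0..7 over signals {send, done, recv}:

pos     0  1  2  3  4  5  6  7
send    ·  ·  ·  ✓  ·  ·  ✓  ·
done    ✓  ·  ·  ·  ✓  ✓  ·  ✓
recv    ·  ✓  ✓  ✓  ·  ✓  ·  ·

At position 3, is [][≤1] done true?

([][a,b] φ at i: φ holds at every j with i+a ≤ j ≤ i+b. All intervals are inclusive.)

False

Check done at every j in [3,4]:
  j=3: false
  j=4: true
Fails at j=3 → formula fails.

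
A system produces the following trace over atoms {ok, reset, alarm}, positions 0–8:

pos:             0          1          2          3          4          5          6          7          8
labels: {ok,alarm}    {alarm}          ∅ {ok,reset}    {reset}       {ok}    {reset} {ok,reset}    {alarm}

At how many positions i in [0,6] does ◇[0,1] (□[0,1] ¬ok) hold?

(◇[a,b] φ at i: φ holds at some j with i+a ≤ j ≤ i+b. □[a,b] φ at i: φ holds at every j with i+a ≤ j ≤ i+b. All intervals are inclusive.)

2

Evaluate at each i in [0,6]:
  i=0: ✓ (witness j=1)
  i=1: ✓ (witness j=1)
  i=2: ✗ (none in [2,3])
  i=3: ✗ (none in [3,4])
  i=4: ✗ (none in [4,5])
  i=5: ✗ (none in [5,6])
  i=6: ✗ (none in [6,7])
Positions where it holds: {0, 1} → 2.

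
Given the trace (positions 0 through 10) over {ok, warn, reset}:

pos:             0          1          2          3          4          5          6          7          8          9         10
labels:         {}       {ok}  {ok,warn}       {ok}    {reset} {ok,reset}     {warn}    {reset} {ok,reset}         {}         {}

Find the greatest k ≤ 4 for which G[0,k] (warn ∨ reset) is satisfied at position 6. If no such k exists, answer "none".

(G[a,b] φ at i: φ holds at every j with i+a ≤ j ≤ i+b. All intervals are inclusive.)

2

(warn ∨ reset) must hold from j=6 onward; find where it first fails.
  j=6: holds
  j=7: holds
  j=8: holds
  j=9: fails
Holds on [6,8], so largest k = 2.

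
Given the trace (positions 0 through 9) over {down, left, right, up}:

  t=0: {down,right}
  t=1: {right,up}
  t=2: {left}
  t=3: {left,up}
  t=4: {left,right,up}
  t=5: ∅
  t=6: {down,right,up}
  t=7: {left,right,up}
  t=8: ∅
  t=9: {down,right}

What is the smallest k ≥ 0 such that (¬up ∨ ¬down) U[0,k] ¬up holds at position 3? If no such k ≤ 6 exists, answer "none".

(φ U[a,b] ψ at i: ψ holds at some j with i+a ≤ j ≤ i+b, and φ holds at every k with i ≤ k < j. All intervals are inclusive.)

2

Need earliest j ≥ 3 with ¬up, and (¬up ∨ ¬down) at every k in [3,j-1].
  j=3: rhs fails.
  j=4: rhs fails.
  j=5: rhs holds; lhs holds on [3,4]. k = 2.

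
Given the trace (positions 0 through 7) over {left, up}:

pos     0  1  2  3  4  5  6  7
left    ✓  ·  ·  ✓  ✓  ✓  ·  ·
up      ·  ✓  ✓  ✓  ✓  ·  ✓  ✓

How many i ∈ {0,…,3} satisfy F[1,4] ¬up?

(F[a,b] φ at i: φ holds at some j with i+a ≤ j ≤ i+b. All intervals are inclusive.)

Evaluate at each i in [0,3]:
  i=0: ✗ (none in [1,4])
  i=1: ✓ (witness j=5)
  i=2: ✓ (witness j=5)
  i=3: ✓ (witness j=5)
Positions where it holds: {1, 2, 3} → 3.

3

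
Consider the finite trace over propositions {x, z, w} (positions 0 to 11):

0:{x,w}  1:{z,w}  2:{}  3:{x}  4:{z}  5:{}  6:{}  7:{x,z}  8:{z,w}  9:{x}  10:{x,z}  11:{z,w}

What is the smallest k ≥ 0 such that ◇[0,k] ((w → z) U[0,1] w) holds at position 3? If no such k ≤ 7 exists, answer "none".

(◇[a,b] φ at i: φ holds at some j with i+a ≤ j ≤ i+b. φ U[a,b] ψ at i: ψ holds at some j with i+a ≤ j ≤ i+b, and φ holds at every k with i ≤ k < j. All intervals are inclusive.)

4

Scan j = 3,4,… for ((w → z) U[0,1] w):
  j=3: fails
  j=4: fails
  j=5: fails
  j=6: fails
  j=7: holds
First hit at j=7, so smallest k = 7-3 = 4.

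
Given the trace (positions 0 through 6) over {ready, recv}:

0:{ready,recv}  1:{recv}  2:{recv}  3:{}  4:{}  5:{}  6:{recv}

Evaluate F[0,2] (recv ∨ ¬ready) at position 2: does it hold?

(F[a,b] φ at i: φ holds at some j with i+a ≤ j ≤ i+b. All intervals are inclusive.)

Check (recv ∨ ¬ready) at each j in [2,4]:
  j=2: true
  j=3: true
  j=4: true
Found at j=2 → formula holds.

Holds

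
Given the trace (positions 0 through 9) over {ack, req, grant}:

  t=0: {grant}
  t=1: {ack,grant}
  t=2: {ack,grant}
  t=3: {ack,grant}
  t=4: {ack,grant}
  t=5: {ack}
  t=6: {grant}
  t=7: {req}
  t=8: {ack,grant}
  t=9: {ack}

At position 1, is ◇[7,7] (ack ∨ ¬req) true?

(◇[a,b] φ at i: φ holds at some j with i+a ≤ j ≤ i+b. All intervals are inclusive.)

Yes

Check (ack ∨ ¬req) at each j in [8,8]:
  j=8: true
Found at j=8 → formula holds.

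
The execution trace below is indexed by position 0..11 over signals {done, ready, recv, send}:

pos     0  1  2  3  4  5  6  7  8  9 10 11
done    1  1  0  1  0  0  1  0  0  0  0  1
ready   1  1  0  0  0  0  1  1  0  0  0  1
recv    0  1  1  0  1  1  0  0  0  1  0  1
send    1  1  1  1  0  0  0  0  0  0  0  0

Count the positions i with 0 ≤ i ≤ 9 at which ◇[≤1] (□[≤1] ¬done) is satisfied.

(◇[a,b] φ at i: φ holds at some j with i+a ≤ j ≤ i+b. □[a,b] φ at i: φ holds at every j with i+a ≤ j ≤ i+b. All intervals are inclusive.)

Evaluate at each i in [0,9]:
  i=0: ✗ (none in [0,1])
  i=1: ✗ (none in [1,2])
  i=2: ✗ (none in [2,3])
  i=3: ✓ (witness j=4)
  i=4: ✓ (witness j=4)
  i=5: ✗ (none in [5,6])
  i=6: ✓ (witness j=7)
  i=7: ✓ (witness j=7)
  i=8: ✓ (witness j=8)
  i=9: ✓ (witness j=9)
Positions where it holds: {3, 4, 6, 7, 8, 9} → 6.

6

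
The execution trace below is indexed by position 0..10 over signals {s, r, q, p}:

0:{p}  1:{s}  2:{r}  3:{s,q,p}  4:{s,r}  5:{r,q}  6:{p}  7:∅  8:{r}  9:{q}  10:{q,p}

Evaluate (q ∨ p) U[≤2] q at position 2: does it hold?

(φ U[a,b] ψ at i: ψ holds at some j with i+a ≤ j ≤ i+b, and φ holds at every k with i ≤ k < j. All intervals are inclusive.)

False

Need some j in [2,4] with q, and (q ∨ p) at every k in [2,j-1].
  j=2: q false.
  j=3: q holds, but (q ∨ p) fails at k=2 → not this j.
  j=4: q false.
No j in the window works → until fails.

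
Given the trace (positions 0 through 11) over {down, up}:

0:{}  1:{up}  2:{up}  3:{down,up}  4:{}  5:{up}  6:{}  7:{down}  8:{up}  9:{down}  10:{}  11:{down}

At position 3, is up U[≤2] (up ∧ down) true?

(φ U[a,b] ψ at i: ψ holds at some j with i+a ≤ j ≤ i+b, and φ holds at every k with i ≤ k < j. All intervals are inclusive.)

Need some j in [3,5] with (up ∧ down), and up at every k in [3,j-1].
  j=3: (up ∧ down) holds; no prefix to check → satisfied.

Yes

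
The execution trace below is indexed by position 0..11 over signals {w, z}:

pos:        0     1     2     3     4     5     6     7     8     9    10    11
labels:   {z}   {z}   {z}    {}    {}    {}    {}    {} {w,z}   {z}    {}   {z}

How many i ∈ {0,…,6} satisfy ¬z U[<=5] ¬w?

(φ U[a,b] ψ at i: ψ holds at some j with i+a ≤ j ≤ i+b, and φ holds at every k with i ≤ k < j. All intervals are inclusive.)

7

Evaluate at each i in [0,6]:
  i=0: ✓ (rhs at j=0)
  i=1: ✓ (rhs at j=1)
  i=2: ✓ (rhs at j=2)
  i=3: ✓ (rhs at j=3)
  i=4: ✓ (rhs at j=4)
  i=5: ✓ (rhs at j=5)
  i=6: ✓ (rhs at j=6)
Positions where it holds: {0, 1, 2, 3, 4, 5, 6} → 7.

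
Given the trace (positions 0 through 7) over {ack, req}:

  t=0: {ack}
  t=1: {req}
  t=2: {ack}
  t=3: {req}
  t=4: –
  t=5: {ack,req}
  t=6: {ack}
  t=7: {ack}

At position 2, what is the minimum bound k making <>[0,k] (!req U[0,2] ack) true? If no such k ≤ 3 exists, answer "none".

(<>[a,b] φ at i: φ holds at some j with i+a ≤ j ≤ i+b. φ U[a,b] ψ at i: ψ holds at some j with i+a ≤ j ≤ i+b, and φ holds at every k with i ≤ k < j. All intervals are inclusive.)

0

Scan j = 2,3,… for (!req U[0,2] ack):
  j=2: holds
First hit at j=2, so smallest k = 2-2 = 0.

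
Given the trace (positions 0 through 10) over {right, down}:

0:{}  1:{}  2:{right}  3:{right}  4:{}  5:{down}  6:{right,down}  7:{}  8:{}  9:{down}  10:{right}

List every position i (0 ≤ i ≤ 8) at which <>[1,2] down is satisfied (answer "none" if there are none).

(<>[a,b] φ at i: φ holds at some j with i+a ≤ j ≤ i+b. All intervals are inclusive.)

Evaluate at each i in [0,8]:
  i=0: ✗ (none in [1,2])
  i=1: ✗ (none in [2,3])
  i=2: ✗ (none in [3,4])
  i=3: ✓ (witness j=5)
  i=4: ✓ (witness j=5)
  i=5: ✓ (witness j=6)
  i=6: ✗ (none in [7,8])
  i=7: ✓ (witness j=9)
  i=8: ✓ (witness j=9)

3, 4, 5, 7, 8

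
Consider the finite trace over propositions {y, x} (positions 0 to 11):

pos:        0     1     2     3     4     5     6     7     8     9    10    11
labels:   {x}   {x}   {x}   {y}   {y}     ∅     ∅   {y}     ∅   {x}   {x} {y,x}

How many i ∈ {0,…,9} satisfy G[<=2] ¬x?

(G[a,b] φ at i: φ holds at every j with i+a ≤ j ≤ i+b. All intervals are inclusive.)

4

Evaluate at each i in [0,9]:
  i=0: ✗ (fails at j=0)
  i=1: ✗ (fails at j=1)
  i=2: ✗ (fails at j=2)
  i=3: ✓ (all of [3,5])
  i=4: ✓ (all of [4,6])
  i=5: ✓ (all of [5,7])
  i=6: ✓ (all of [6,8])
  i=7: ✗ (fails at j=9)
  i=8: ✗ (fails at j=9)
  i=9: ✗ (fails at j=9)
Positions where it holds: {3, 4, 5, 6} → 4.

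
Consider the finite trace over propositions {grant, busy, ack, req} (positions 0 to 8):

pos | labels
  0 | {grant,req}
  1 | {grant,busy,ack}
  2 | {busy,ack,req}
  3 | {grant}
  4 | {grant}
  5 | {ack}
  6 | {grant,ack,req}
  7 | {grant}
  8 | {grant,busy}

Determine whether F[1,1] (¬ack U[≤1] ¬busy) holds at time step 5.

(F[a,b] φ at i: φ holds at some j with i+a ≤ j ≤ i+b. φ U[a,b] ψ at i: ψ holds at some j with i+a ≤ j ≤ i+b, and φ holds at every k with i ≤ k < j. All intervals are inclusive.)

True

Check (¬ack U[≤1] ¬busy) at each j in [6,6]:
  j=6: holds
Found at j=6 → formula holds.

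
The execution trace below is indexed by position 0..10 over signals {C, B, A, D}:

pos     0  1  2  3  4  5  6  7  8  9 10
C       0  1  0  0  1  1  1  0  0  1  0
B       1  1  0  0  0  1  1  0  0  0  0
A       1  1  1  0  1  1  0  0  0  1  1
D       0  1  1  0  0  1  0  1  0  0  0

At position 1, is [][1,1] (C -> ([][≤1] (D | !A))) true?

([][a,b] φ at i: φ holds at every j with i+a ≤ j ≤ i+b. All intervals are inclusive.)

Yes

Check (C -> ([][≤1] (D | !A))) at every j in [2,2]:
  j=2: antecedent false → ✓
All positions satisfy it → formula holds.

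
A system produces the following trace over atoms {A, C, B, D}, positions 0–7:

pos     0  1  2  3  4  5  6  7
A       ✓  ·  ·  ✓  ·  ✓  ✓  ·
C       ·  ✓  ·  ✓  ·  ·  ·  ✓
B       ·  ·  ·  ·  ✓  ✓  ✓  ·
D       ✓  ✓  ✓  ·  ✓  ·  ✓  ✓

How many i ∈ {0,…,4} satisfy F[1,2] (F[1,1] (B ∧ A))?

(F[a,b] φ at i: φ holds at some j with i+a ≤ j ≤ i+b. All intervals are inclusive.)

Evaluate at each i in [0,4]:
  i=0: ✗ (none in [1,2])
  i=1: ✗ (none in [2,3])
  i=2: ✓ (witness j=4)
  i=3: ✓ (witness j=4)
  i=4: ✓ (witness j=5)
Positions where it holds: {2, 3, 4} → 3.

3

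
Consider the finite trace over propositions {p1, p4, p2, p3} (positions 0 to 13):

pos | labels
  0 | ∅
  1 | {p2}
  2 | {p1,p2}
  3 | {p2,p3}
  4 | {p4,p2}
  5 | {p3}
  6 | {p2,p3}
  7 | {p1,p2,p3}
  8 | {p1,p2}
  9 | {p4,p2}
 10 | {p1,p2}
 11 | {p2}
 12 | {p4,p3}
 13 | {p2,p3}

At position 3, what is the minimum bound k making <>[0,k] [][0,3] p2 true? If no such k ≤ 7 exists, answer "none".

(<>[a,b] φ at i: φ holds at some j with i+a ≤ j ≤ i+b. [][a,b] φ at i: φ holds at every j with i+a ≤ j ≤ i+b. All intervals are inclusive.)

3

Scan j = 3,4,… for [][0,3] p2:
  j=3: fails
  j=4: fails
  j=5: fails
  j=6: holds
First hit at j=6, so smallest k = 6-3 = 3.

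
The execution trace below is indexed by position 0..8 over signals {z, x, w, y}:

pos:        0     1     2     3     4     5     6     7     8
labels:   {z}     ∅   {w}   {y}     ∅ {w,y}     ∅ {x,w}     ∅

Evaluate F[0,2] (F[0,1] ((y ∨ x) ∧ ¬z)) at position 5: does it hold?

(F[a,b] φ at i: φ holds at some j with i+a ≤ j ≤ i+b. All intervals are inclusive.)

Check F[0,1] ((y ∨ x) ∧ ¬z) at each j in [5,7]:
  j=5: holds (witness at 5)
  j=6: holds (witness at 7)
  j=7: holds (witness at 7)
Found at j=5 → formula holds.

Yes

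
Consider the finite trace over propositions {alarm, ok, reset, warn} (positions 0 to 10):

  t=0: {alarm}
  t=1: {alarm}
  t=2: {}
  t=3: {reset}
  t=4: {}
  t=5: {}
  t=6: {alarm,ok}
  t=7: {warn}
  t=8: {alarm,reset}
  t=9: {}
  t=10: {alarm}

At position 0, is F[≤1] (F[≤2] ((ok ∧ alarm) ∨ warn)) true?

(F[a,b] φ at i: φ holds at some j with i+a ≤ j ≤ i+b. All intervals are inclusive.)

Does not hold

Check F[≤2] ((ok ∧ alarm) ∨ warn) at each j in [0,1]:
  j=0: fails (none in [0,2])
  j=1: fails (none in [1,3])
No position in the window satisfies it → formula fails.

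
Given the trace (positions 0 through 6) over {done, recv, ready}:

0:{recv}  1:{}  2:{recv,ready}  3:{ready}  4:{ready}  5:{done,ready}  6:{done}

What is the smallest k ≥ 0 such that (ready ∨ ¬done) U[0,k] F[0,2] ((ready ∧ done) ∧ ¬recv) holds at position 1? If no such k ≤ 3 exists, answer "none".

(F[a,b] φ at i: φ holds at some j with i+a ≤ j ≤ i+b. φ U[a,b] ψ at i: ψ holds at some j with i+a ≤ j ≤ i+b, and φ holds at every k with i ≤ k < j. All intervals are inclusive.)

Need earliest j ≥ 1 with F[0,2] ((ready ∧ done) ∧ ¬recv), and (ready ∨ ¬done) at every k in [1,j-1].
  j=1: rhs fails.
  j=2: rhs fails.
  j=3: rhs holds; lhs holds on [1,2]. k = 2.

2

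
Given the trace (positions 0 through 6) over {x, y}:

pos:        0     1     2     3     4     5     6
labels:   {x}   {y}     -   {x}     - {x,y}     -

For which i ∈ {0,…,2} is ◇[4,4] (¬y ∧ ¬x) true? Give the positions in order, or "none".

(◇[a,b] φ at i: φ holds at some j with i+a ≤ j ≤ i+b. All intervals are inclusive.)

0, 2

Evaluate at each i in [0,2]:
  i=0: ✓ (witness j=4)
  i=1: ✗ (none in [5,5])
  i=2: ✓ (witness j=6)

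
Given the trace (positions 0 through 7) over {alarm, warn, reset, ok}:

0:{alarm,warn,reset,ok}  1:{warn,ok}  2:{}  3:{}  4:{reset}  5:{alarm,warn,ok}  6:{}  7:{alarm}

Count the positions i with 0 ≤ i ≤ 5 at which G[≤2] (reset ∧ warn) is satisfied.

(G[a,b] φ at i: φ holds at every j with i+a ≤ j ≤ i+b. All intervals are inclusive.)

Evaluate at each i in [0,5]:
  i=0: ✗ (fails at j=1)
  i=1: ✗ (fails at j=1)
  i=2: ✗ (fails at j=2)
  i=3: ✗ (fails at j=3)
  i=4: ✗ (fails at j=4)
  i=5: ✗ (fails at j=5)
Positions where it holds: {} → 0.

0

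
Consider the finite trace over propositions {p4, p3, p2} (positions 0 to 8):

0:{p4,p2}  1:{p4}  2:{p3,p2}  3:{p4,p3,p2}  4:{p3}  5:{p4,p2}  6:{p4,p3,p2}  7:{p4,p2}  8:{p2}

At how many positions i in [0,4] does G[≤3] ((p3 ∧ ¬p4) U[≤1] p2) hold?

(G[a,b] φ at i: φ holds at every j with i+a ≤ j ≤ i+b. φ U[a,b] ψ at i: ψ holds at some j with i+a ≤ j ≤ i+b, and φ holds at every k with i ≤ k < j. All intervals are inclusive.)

Evaluate at each i in [0,4]:
  i=0: ✗ (fails at j=1)
  i=1: ✗ (fails at j=1)
  i=2: ✓ (all of [2,5])
  i=3: ✓ (all of [3,6])
  i=4: ✓ (all of [4,7])
Positions where it holds: {2, 3, 4} → 3.

3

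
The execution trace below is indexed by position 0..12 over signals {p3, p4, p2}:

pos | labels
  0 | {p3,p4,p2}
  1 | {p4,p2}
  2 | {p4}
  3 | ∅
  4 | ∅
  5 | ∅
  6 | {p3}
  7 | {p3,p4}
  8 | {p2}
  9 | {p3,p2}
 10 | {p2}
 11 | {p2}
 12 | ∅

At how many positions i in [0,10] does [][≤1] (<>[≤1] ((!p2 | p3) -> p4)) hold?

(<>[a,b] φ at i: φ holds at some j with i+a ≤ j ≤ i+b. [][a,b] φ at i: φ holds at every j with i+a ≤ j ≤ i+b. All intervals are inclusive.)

Evaluate at each i in [0,10]:
  i=0: ✓ (all of [0,1])
  i=1: ✓ (all of [1,2])
  i=2: ✗ (fails at j=3)
  i=3: ✗ (fails at j=3)
  i=4: ✗ (fails at j=4)
  i=5: ✗ (fails at j=5)
  i=6: ✓ (all of [6,7])
  i=7: ✓ (all of [7,8])
  i=8: ✓ (all of [8,9])
  i=9: ✓ (all of [9,10])
  i=10: ✓ (all of [10,11])
Positions where it holds: {0, 1, 6, 7, 8, 9, 10} → 7.

7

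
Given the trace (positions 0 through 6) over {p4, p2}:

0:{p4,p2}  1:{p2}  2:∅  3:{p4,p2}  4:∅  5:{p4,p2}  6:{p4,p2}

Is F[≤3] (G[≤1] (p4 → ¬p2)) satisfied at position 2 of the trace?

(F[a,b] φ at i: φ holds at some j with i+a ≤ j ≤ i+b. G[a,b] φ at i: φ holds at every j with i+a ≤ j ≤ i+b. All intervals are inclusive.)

Check G[≤1] (p4 → ¬p2) at each j in [2,5]:
  j=2: fails at 3
  j=3: fails at 3
  j=4: fails at 5
  j=5: fails at 5
No position in the window satisfies it → formula fails.

False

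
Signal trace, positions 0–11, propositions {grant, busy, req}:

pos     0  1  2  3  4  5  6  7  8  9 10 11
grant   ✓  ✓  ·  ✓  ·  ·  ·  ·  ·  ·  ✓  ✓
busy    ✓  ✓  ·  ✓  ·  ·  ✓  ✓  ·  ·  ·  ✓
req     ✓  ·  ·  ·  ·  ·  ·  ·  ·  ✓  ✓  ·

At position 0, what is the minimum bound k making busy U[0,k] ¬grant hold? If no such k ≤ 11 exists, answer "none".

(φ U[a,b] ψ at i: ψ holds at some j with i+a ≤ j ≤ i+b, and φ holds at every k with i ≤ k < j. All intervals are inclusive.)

2

Need earliest j ≥ 0 with ¬grant, and busy at every k in [0,j-1].
  j=0: rhs fails.
  j=1: rhs fails.
  j=2: rhs holds; lhs holds on [0,1]. k = 2.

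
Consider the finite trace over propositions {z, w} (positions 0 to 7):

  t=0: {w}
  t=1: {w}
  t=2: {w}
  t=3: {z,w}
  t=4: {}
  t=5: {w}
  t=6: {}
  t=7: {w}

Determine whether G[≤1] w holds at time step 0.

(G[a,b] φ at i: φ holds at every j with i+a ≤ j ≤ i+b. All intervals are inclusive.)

Check w at every j in [0,1]:
  j=0: true
  j=1: true
All positions satisfy it → formula holds.

Holds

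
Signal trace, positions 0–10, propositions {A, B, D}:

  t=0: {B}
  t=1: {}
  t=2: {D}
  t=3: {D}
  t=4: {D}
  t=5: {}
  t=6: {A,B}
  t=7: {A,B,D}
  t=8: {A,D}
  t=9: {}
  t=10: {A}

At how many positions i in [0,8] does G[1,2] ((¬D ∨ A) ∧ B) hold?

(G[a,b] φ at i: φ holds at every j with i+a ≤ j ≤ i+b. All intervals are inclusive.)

Evaluate at each i in [0,8]:
  i=0: ✗ (fails at j=1)
  i=1: ✗ (fails at j=2)
  i=2: ✗ (fails at j=3)
  i=3: ✗ (fails at j=4)
  i=4: ✗ (fails at j=5)
  i=5: ✓ (all of [6,7])
  i=6: ✗ (fails at j=8)
  i=7: ✗ (fails at j=8)
  i=8: ✗ (fails at j=9)
Positions where it holds: {5} → 1.

1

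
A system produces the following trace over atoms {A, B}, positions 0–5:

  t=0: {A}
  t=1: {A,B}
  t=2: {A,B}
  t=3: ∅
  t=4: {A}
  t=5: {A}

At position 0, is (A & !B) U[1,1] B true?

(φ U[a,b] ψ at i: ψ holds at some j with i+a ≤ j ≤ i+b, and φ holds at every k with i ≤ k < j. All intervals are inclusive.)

True

Need some j in [1,1] with B, and (A & !B) at every k in [0,j-1].
  j=1: B holds; (A & !B) holds at every k in [0,0] → satisfied.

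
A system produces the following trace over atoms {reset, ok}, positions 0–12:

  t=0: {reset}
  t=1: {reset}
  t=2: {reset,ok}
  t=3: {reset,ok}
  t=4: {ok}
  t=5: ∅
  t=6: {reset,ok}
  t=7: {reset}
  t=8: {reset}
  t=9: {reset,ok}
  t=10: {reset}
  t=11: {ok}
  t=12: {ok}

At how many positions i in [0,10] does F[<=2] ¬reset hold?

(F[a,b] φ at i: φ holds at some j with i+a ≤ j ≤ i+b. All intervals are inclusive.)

Evaluate at each i in [0,10]:
  i=0: ✗ (none in [0,2])
  i=1: ✗ (none in [1,3])
  i=2: ✓ (witness j=4)
  i=3: ✓ (witness j=4)
  i=4: ✓ (witness j=4)
  i=5: ✓ (witness j=5)
  i=6: ✗ (none in [6,8])
  i=7: ✗ (none in [7,9])
  i=8: ✗ (none in [8,10])
  i=9: ✓ (witness j=11)
  i=10: ✓ (witness j=11)
Positions where it holds: {2, 3, 4, 5, 9, 10} → 6.

6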